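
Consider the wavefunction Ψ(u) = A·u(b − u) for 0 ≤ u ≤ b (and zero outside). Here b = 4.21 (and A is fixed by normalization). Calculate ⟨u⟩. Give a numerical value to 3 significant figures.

The expectation value is the |Ψ|²-weighted average of u: ∫ u|Ψ|² du.
The ratio of the moment integral to the normalization integral gives ⟨u⟩ = b/2.
Putting b = 4.21 gives 2.105.

⟨u⟩ ≈ 2.11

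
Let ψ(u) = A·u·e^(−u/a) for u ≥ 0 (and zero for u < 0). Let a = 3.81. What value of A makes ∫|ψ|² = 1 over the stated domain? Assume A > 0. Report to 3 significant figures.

We need A² ∫|f|² du = 1, taking the integral from 0 to ∞.
Recall ∫₀^∞ u^m e^(−u/β) du = m!·β^(m+1), ∫|ψ|² du = A²·(a^3/4).
With a = 3.81: A² = 0.07232 and A = 0.2689.

A ≈ 0.269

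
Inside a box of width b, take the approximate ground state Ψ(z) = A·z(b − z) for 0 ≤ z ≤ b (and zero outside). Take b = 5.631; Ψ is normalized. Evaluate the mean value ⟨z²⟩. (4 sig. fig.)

⟨z²⟩ = ∫ z^2 |Ψ|² dz over the full domain.
Expanding the polynomial and integrating term by term, evaluating both integrals, ⟨z²⟩ = 2·b^2/7.
Putting b = 5.631 gives 9.0595.

⟨z^2⟩ ≈ 9.059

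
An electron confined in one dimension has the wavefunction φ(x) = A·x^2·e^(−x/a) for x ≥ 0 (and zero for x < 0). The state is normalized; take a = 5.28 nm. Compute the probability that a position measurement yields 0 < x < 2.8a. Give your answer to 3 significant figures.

P ≈ 0.658

The probability is P = ∫ |φ|² dx over [0, 2.8a].
With A² fixed by ∫|φ|² = 1, i.e. A² = (3·a^5/4)^(−1), substitute and integrate.
Let u = x/a; then A² and the length scale cancel, so P = ∫_{0}^{2.8} u^4·e^(-2·u) du ÷ ∫_{0}^{∞} u^4·e^(-2·u) du.
With ∫ u^4·e^(-2·u) du = -(u^4/2 + u^3 + 3·u^2/2 + 3·u/2 + 3/4)·e^(-2·u) + C, the region integral is ≈ 0.49339 and the full one is 3/4.
Evaluating gives P = 0.6578.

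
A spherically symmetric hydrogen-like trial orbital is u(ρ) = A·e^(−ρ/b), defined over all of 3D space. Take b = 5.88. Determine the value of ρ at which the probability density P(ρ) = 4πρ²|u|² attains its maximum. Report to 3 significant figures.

The maximum of P(ρ) = 4πρ²|u|² occurs where its derivative vanishes.
This gives ρ = b.
With b = 5.88, the most probable radial distance is 5.880.

ρ ≈ 5.88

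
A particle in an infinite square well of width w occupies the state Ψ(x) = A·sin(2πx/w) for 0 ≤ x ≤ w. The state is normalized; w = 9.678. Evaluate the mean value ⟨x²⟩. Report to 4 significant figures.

⟨x^2⟩ ≈ 30.03

By definition ⟨x²⟩ = ∫ x^2 |Ψ(x)|² dx.
The ratio of the moment integral to the normalization integral gives ⟨x²⟩ = -w^2/(8·π^2) + w^2/3.
With w = 9.678, ⟨x^2⟩ = 30.035.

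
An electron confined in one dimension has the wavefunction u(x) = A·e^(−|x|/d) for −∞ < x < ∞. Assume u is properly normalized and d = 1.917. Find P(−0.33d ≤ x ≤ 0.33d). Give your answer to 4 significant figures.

P = ∫_{−0.33d}^{0.33d} |u(x)|² dx.
The normalization integral ∫|u|²dx over the whole domain equals d·A², and A² cancels in the ratio.
Both integrals are even about x = 0, so only the x ≥ 0 halves are needed (the factors of 2 cancel). Substituting t = x/d, A² and the length scale cancel in the ratio: P = ∫_{0}^{0.33} e^(-2·t) dt / ∫_{0}^{∞} e^(-2·t) dt.
Using ∫ e^(-2·t) dt = -e^(-2·t)/2, the numerator is 1/2 - e^(-33/50)/2 and the denominator is 1/2.
Evaluating gives P = 0.48315.

P ≈ 0.4831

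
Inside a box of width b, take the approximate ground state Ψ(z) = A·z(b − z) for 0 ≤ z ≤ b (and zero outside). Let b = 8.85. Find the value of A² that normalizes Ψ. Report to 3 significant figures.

A^2 ≈ 0.000553

Require ∫ |Ψ|² dz = 1 over the whole domain.
∫|Ψ|² dz = A²·(b^5/30).
Substituting b = 8.85 gives A² = 0.0005526, so A = 0.02351.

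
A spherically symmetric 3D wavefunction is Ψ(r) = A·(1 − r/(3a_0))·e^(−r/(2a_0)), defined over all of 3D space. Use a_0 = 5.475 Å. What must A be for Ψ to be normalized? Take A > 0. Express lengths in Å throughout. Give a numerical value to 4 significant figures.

A ≈ 0.02697 Å^(-3/2)

The normalization condition is ∫|Ψ|² 4πr² dr = 1 from 0 to ∞.
In 3D with spherical symmetry the volume element is 4πr² dr.
With ∫₀^∞ r^4 e^(−αr) dr = 4!/α^5, the integral (without the A² prefactor) comes out to 8·π·a_0^3/3.
Setting this equal to 1 gives A² = 1/(8·π·a_0^3/3).
Substituting a_0 = 5.475 gives A² = 0.00072733, so A = 0.026969.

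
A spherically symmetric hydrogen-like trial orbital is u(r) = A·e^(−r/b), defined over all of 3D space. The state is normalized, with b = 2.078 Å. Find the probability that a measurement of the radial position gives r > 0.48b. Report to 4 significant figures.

P ≈ 0.9269

With dV = 4πr²dr, the probability is ∫|u|² dV over r > 0.48b.
The full normalization integral is A²·[π·b^3] = 1, fixing A².
Substituting t = r/b, A², 4π and the length scale all cancel in the ratio: P = ∫_{0.48}^{∞} t^2·e^(-2·t) dt / ∫_{0}^{∞} t^2·e^(-2·t) dt.
With ∫ t^2·e^(-2·t) dt = -(2·t^2 + 2·t + 1)·e^(-2·t)/4 + C, the region integral is 1513·e^(-24/25)/2500 and the full one is 1/4.
This evaluates to P = 0.92691.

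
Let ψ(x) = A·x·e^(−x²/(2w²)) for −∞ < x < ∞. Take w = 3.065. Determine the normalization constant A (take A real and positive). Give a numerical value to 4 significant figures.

Require ∫ |ψ|² dx = 1 over the whole domain.
∫|ψ|² dx = A²·(√(π)·w^3/2).
Hence A² = 1/[√(π)·w^3/2].
Substituting w = 3.065 gives A² = 0.039189, so A = 0.19796.

A ≈ 0.1980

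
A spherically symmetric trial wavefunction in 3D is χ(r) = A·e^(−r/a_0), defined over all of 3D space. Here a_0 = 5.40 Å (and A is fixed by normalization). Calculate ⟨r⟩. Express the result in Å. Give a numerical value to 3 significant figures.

⟨r⟩ ≈ 8.10 Å

By definition ⟨r⟩ = ∫ r |χ(r)|² 4πr² dr.
Recall ∫₀^∞ r^m e^(−r/β) dr = m!·β^(m+1), evaluating both integrals, ⟨r⟩ = 3·a_0/2.
With a_0 = 5.40, ⟨r⟩ = 8.100.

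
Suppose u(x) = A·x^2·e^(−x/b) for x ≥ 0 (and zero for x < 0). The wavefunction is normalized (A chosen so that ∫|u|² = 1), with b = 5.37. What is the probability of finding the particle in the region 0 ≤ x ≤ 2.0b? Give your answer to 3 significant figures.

|u|² is the probability density, so P = ∫_{0}^{2.0b} |u|² dx.
With A² fixed by ∫|u|² = 1, i.e. A² = (3·b^5/4)^(−1), substitute and integrate.
Substituting t = x/b, A² and the length scale cancel in the ratio: P = ∫_{0}^{2.0} t^4·e^(-2·t) dt / ∫_{0}^{∞} t^4·e^(-2·t) dt.
Using ∫ t^4·e^(-2·t) dt = -(t^4/2 + t^3 + 3·t^2/2 + 3·t/2 + 3/4)·e^(-2·t), the numerator is 3/4 - 103·e^(-4)/4 and the denominator is 3/4.
Taking the ratio, P = 0.3712.

P ≈ 0.371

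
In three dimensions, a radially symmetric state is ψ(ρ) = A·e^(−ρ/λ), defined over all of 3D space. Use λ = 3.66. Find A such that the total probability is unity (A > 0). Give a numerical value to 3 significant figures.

We need A² ∫|f|² 4πρ² dρ = 1, taking the integral from 0 to ∞.
Recall ∫₀^∞ ρ^m e^(−ρ/β) dρ = m!·β^(m+1), ∫|ψ|² 4πρ² dρ = A²·(π·λ^3).
Hence A² = 1/[π·λ^3].
Substituting λ = 3.66 gives A² = 0.006492, so A = 0.08058.

A ≈ 0.0806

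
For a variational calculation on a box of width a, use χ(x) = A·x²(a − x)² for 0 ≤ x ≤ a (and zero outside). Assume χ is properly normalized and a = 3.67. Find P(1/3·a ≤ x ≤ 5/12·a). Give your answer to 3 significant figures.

P ≈ 0.157

The probability is P = ∫ |χ|² dx over [1/3·a, 5/12·a].
Since A² = 1/(a^9/630), this is the region integral divided by the full normalization integral.
Let u = x/a; then A² and the length scale cancel, so P = ∫_{1/3}^{5/12} u^4·(1 - u)^4 du ÷ ∫_{0}^{1} u^4·(1 - u)^4 du.
With ∫ u^4·(1 - u)^4 du = u^5·(70·u^4 - 315·u^3 + 540·u^2 - 420·u + 126)/630 + C, the region integral is ≈ 0.00024997 and the full one is 1/630.
Evaluating gives P = 0.1575.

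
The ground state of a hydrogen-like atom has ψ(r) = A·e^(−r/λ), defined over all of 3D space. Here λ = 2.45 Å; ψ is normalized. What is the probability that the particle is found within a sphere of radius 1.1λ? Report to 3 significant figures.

P = ∫ |ψ|² 4πr² dr over r ≤ 1.1λ.
Normalization gives A² = 1/(π·λ^3).
Substituting u = r/λ, A², 4π and the length scale all cancel in the ratio: P = ∫_{0}^{1.1} u^2·e^(-2·u) du / ∫_{0}^{∞} u^2·e^(-2·u) du.
Using ∫ u^2·e^(-2·u) du = -(2·u^2 + 2·u + 1)·e^(-2·u)/4, the numerator is 1/4 - 281·e^(-11/5)/200 and the denominator is 1/4.
This evaluates to P = 0.3773.

P ≈ 0.377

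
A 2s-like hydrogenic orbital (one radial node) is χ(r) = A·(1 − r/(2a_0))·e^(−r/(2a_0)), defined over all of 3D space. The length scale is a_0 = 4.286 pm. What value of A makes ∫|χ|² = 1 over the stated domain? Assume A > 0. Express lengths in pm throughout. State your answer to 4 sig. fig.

The normalization condition is ∫|χ|² 4πr² dr = 1 from 0 to ∞.
In 3D with spherical symmetry the volume element is 4πr² dr.
Using ∫₀^∞ rⁿ e^(−αr) dr = n!/αⁿ⁺¹, with χ = A·(1 − r/(2a_0))·e^(−r/(2a_0)), the integral evaluates to A²·[8·π·a_0^3].
So A² = (8·π·a_0^3)^(−1).
Substituting a_0 = 4.286 gives A² = 0.00050536, so A = 0.022480.

A ≈ 0.02248 pm^(-3/2)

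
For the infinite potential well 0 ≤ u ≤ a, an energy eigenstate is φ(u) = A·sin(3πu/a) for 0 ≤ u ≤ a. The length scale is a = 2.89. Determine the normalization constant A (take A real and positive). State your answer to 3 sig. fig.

A ≈ 0.832

We need A² ∫|f|² du = 1, taking the integral from 0 to a.
Using sin²θ = (1 − cos 2θ)/2, the integral (without the A² prefactor) comes out to a/2.
Substituting a = 2.89 gives A² = 0.6920, so A = 0.8319.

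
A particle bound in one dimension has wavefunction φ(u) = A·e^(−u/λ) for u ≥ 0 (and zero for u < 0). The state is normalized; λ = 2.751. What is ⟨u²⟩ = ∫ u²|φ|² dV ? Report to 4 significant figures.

By definition ⟨u²⟩ = ∫ u^2 |φ(u)|² du.
Evaluating both integrals, ⟨u²⟩ = λ^2/2.
With λ = 2.751, ⟨u^2⟩ = 3.7840.

⟨u^2⟩ ≈ 3.784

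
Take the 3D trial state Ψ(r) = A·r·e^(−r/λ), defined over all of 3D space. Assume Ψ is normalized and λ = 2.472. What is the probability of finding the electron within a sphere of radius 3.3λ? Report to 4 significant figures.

P = ∫ |Ψ|² 4πr² dr over r ≤ 3.3λ.
A² is fixed by ∫₀^∞ 4πr²|Ψ|² dr = 1, i.e. A² = (3·π·λ^5)^(−1).
Substituting u = r/λ, A², 4π and the length scale all cancel in the ratio: P = ∫_{0}^{3.3} u^4·e^(-2·u) du / ∫_{0}^{∞} u^4·e^(-2·u) du.
Using ∫ u^4·e^(-2·u) du = -(u^4/2 + u^3 + 3·u^2/2 + 3·u/2 + 3/4)·e^(-2·u), the numerator is ≈ 0.590472 and the denominator is 3/4.
The region integral divided by the full integral gives P = 0.78730.

P ≈ 0.7873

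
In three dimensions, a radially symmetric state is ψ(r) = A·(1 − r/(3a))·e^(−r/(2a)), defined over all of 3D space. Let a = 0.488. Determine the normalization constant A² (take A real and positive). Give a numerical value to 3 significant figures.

A^2 ≈ 1.03

Require ∫ |ψ|² 4πr² dr = 1 over the whole domain.
In 3D with spherical symmetry the volume element is 4πr² dr.
Using ∫₀^∞ rⁿ e^(−αr) dr = n!/αⁿ⁺¹, carrying out the integral gives A² · 8·π·a^3/3.
Setting this equal to 1 gives A² = 1/(8·π·a^3/3).
Substituting a = 0.488 gives A² = 1.027, so A = 1.013.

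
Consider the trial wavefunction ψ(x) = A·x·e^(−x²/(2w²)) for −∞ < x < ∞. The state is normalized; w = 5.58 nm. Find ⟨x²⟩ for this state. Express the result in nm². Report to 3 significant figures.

By definition ⟨x²⟩ = ∫ x^2 |ψ(x)|² dx.
With ∫_{−∞}^{∞} x^(2m) e^(−αx²) dx = (2m−1)!!·√π / (2^m α^(m+1/2)), since the A² factors cancel between numerator and denominator, ⟨x²⟩ = 3·w^2/2.
Putting w = 5.58 gives 46.70.

⟨x^2⟩ ≈ 46.7 nm^2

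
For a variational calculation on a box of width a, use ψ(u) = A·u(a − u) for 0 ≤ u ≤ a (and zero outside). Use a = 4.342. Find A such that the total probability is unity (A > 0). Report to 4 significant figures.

A ≈ 0.1394

Normalization requires ∫|ψ|² du = 1, integrated from 0 to a.
With ψ = A·u(a − u), the integral evaluates to A²·[a^5/30].
Setting this equal to 1 gives A² = 1/(a^5/30).
Plugging in a = 4.342 yields A = 0.13942.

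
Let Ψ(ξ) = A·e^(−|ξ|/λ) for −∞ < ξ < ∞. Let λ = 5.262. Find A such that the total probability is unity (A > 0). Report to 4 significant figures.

The normalization condition is ∫|Ψ|² dξ = 1 from −∞ to ∞.
∫|Ψ|² dξ = A²·(λ).
So A² = (λ)^(−1).
Substituting λ = 5.262 gives A² = 0.19004, so A = 0.43594.

A ≈ 0.4359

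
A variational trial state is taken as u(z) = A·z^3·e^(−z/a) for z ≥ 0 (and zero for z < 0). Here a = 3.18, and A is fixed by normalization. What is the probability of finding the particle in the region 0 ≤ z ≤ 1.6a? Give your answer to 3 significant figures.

The probability is P = ∫ |u|² dz over [0, 1.6a].
Since A² = 1/(45·a^7/8), this is the region integral divided by the full normalization integral.
Substituting t = z/a, A² and the length scale cancel in the ratio: P = ∫_{0}^{1.6} t^6·e^(-2·t) dt / ∫_{0}^{∞} t^6·e^(-2·t) dt.
With ∫ t^6·e^(-2·t) dt = -(4·t^6 + 12·t^5 + 30·t^4 + 60·t^3 + 90·t^2 + 90·t + 45)·e^(-2·t)/8 + C, the region integral is ≈ 0.25098 and the full one is 45/8.
Evaluating gives P = 0.04462.

P ≈ 0.0446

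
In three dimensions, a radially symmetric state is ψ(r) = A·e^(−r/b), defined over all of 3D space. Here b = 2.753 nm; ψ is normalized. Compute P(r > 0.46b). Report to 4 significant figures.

With dV = 4πr²dr, the probability is ∫|ψ|² dV over r > 0.46b.
The full normalization integral is A²·[π·b^3] = 1, fixing A².
Let u = r/b; then A², 4π and the length scale all cancel, so P = ∫_{0.46}^{∞} u^2·e^(-2·u) du ÷ ∫_{0}^{∞} u^2·e^(-2·u) du.
Using ∫ u^2·e^(-2·u) du = -(2·u^2 + 2·u + 1)·e^(-2·u)/4, the numerator is 2929·e^(-23/25)/5000 and the denominator is 1/4.
This evaluates to P = 0.93381.

P ≈ 0.9338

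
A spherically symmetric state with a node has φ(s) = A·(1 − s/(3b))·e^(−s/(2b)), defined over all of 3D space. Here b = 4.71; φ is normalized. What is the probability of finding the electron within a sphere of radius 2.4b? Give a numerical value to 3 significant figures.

P ≈ 0.347

Integrate the radial probability density 4πs²|φ|² over s ≤ 2.4b.
The full normalization integral is A²·[8·π·b^3/3] = 1, fixing A².
Let u = s/b; then A², 4π and the length scale all cancel, so P = ∫_{0}^{2.4} u^2·(1 - u/3)^2·e^(-u) du ÷ ∫_{0}^{∞} u^2·(1 - u/3)^2·e^(-u) du.
An antiderivative of u^2·(1 - u/3)^2·e^(-u) is (-u^4 + 2·u^3 - 3·u^2 - 6·u - 6)·e^(-u)/9; evaluating from 0 to 2.4 gives 2/3 - 9002·e^(-12/5)/1875, while the full integral is 2/3.
The region integral divided by the full integral gives P = 0.3467.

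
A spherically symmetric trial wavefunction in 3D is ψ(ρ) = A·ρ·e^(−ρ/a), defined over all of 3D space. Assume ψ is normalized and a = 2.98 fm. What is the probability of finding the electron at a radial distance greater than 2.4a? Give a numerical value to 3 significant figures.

With dV = 4πρ²dρ, the probability is ∫|ψ|² dV over ρ > 2.4a.
The full normalization integral is A²·[3·π·a^5] = 1, fixing A².
In terms of u = ρ/a (A², 4π and the length scale all cancel between numerator and denominator), P = [∫_{2.4}^{∞} u^4·e^(-2·u) du] / [∫_{0}^{∞} u^4·e^(-2·u) du].
An antiderivative of u^4·e^(-2·u) is -(u^4/2 + u^3 + 3·u^2/2 + 3·u/2 + 3/4)·e^(-2·u); evaluating from 2.4 to ∞ gives ≈ 0.35719, while the full integral is 3/4.
Taking the ratio yields P = 0.4763.

P ≈ 0.476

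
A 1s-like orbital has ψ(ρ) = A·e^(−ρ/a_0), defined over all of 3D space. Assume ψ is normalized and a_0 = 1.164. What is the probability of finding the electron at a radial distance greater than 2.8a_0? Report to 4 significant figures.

Integrate the radial probability density 4πρ²|ψ|² over ρ > 2.8a_0.
A² is fixed by ∫₀^∞ 4πρ²|ψ|² dρ = 1, i.e. A² = (π·a_0^3)^(−1).
Let u = ρ/a_0; then A², 4π and the length scale all cancel, so P = ∫_{2.8}^{∞} u^2·e^(-2·u) du ÷ ∫_{0}^{∞} u^2·e^(-2·u) du.
Using ∫ u^2·e^(-2·u) du = -(2·u^2 + 2·u + 1)·e^(-2·u)/4, the numerator is 557·e^(-28/5)/100 and the denominator is 1/4.
The region integral divided by the full integral gives P = 0.082388.

P ≈ 0.08239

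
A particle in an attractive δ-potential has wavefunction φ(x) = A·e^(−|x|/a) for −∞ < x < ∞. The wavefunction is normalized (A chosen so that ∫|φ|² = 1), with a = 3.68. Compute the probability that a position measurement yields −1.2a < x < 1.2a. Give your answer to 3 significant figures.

P = ∫_{−1.2a}^{1.2a} |φ(x)|² dx.
The normalization integral ∫|φ|²dx over the whole domain equals a·A², and A² cancels in the ratio.
By symmetry take twice the x ≥ 0 contribution in numerator and denominator; the 2's cancel. In terms of u = x/a (A² and the length scale cancel between numerator and denominator), P = [∫_{0}^{1.2} e^(-2·u) du] / [∫_{0}^{∞} e^(-2·u) du].
Using ∫ e^(-2·u) du = -e^(-2·u)/2, the numerator is 1/2 - e^(-12/5)/2 and the denominator is 1/2.
This works out to P = 0.9093.

P ≈ 0.909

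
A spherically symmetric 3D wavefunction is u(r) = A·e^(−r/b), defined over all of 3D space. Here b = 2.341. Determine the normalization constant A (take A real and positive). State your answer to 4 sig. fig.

A ≈ 0.1575

The normalization condition is ∫|u|² 4πr² dr = 1 from 0 to ∞.
Recall ∫₀^∞ r^m e^(−r/β) dr = m!·β^(m+1), the integral (without the A² prefactor) comes out to π·b^3.
Plugging in b = 2.341 yields A = 0.15752.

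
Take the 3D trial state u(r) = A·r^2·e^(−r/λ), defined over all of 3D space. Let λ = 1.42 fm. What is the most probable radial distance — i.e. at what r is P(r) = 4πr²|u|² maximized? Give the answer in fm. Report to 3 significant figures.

r ≈ 4.26 fm

Set d/dr [P(r) = 4πr²|u|²] = 0 and solve for r > 0.
This gives r = 3·λ.
With λ = 1.42, the most probable radial distance is 4.260 fm.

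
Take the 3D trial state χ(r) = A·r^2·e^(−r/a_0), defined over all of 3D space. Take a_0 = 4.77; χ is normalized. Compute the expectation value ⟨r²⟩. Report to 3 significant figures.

⟨r^2⟩ ≈ 319

The expectation value is the |χ|²-weighted average of r^2: ∫ r^2|χ|² 4πr² dr.
Evaluating both integrals, ⟨r²⟩ = 14·a_0^2.
Putting a_0 = 4.77 gives 318.5.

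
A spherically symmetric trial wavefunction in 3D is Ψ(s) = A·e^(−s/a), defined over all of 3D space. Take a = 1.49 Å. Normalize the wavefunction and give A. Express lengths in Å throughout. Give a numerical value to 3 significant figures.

Normalization requires ∫|Ψ|² 4πs² ds = 1, integrated from 0 to ∞.
The integral (without the A² prefactor) comes out to π·a^3.
Substituting a = 1.49 gives A² = 0.09623, so A = 0.3102.

A ≈ 0.310 Å^(-3/2)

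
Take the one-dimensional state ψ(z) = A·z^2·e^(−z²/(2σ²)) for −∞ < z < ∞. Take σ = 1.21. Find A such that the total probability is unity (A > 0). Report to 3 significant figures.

A ≈ 0.539

Normalization requires ∫|ψ|² dz = 1, integrated from −∞ to ∞.
Using the Gaussian integral ∫_{−∞}^{∞} e^(−αz²) dz = √(π/α), ∫|ψ|² dz = A²·(3·√(π)·σ^5/4).
Hence A² = 1/[3·√(π)·σ^5/4].
With σ = 1.21: A² = 0.2900 and A = 0.5385.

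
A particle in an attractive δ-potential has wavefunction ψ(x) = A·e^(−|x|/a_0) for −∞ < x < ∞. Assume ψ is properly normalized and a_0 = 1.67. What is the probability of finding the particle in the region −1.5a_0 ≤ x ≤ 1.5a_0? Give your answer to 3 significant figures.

P ≈ 0.950

The probability is P = ∫ |ψ|² dx over [−1.5a_0, 1.5a_0].
The normalization integral ∫|ψ|²dx over the whole domain equals a_0·A², and A² cancels in the ratio.
Both integrals are even about x = 0, so only the x ≥ 0 halves are needed (the factors of 2 cancel). In terms of u = x/a_0 (A² and the length scale cancel between numerator and denominator), P = [∫_{0}^{1.5} e^(-2·u) du] / [∫_{0}^{∞} e^(-2·u) du].
With ∫ e^(-2·u) du = -e^(-2·u)/2 + C, the region integral is 1/2 - e^(-3)/2 and the full one is 1/2.
This works out to P = 0.9502.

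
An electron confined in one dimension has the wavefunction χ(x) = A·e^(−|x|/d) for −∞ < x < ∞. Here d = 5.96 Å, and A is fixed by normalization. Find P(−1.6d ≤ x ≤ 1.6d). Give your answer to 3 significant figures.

P ≈ 0.959

The probability is P = ∫ |χ|² dx over [−1.6d, 1.6d].
With A² fixed by ∫|χ|² = 1, i.e. A² = (d)^(−1), substitute and integrate.
By symmetry take twice the x ≥ 0 contribution in numerator and denominator; the 2's cancel. In terms of u = x/d (A² and the length scale cancel between numerator and denominator), P = [∫_{0}^{1.6} e^(-2·u) du] / [∫_{0}^{∞} e^(-2·u) du].
An antiderivative of e^(-2·u) is -e^(-2·u)/2; evaluating from 0 to 1.6 gives 1/2 - e^(-16/5)/2, while the full integral is 1/2.
The result is P = 0.9592.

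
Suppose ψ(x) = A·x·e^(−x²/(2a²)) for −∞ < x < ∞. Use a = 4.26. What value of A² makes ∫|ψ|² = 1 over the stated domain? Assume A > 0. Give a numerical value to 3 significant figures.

Require ∫ |ψ|² dx = 1 over the whole domain.
Differentiating ∫e^(−αx²) dx = √(π/α) under α to get the higher moments, the integral (without the A² prefactor) comes out to √(π)·a^3/2.
Setting this equal to 1 gives A² = 1/(√(π)·a^3/2).
Substituting a = 4.26 gives A² = 0.01460, so A = 0.1208.

A^2 ≈ 0.0146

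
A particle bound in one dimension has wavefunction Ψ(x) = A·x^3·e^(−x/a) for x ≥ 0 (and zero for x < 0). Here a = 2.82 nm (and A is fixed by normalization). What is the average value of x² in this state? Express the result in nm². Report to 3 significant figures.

⟨x²⟩ = ∫ x^2 |Ψ|² dx over the full domain.
Since the A² factors cancel between numerator and denominator, ⟨x²⟩ = 14·a^2.
With a = 2.82, ⟨x^2⟩ = 111.3.

⟨x^2⟩ ≈ 111 nm^2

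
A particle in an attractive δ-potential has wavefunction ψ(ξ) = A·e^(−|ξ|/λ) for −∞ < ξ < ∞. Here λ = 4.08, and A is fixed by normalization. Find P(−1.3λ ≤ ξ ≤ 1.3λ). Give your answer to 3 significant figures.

P ≈ 0.926

|ψ|² is the probability density, so P = ∫_{−1.3λ}^{1.3λ} |ψ|² dξ.
Since A² = 1/(λ), this is the region integral divided by the full normalization integral.
By symmetry take twice the ξ ≥ 0 contribution in numerator and denominator; the 2's cancel. Let u = ξ/λ; then A² and the length scale cancel, so P = ∫_{0}^{1.3} e^(-2·u) du ÷ ∫_{0}^{∞} e^(-2·u) du.
Using ∫ e^(-2·u) du = -e^(-2·u)/2, the numerator is 1/2 - e^(-13/5)/2 and the denominator is 1/2.
The result is P = 0.9257.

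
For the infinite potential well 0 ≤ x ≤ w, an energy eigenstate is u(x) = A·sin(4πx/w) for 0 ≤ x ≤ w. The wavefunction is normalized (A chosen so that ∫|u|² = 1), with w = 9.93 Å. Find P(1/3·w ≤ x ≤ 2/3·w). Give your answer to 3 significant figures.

P ≈ 0.402

The probability is P = ∫ |u|² dx over [1/3·w, 2/3·w].
Since A² = 1/(w/2), this is the region integral divided by the full normalization integral.
In terms of t = x/w (A² and the length scale cancel between numerator and denominator), P = [∫_{1/3}^{2/3} sin(4·π·t)^2 dt] / [∫_{0}^{1} sin(4·π·t)^2 dt].
Using ∫ sin(4·π·t)^2 dt = t/2 - sin(4·π·t)·cos(4·π·t)/(8·π), the numerator is √(3)/(16·π) + 1/6 and the denominator is 1/2.
Taking the ratio, P = (√(3)/8 + π/3)/π.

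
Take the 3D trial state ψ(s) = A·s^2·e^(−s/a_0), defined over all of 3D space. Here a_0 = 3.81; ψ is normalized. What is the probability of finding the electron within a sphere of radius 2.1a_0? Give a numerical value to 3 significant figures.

Integrate the radial probability density 4πs²|ψ|² over s ≤ 2.1a_0.
A² is fixed by ∫₀^∞ 4πs²|ψ|² ds = 1, i.e. A² = (45·π·a_0^7/2)^(−1).
Substituting u = s/a_0, A², 4π and the length scale all cancel in the ratio: P = ∫_{0}^{2.1} u^6·e^(-2·u) du / ∫_{0}^{∞} u^6·e^(-2·u) du.
An antiderivative of u^6·e^(-2·u) is -(4·u^6 + 12·u^5 + 30·u^4 + 60·u^3 + 90·u^2 + 90·u + 45)·e^(-2·u)/8; evaluating from 0 to 2.1 gives ≈ 0.74552, while the full integral is 45/8.
Taking the ratio yields P = 0.1325.

P ≈ 0.133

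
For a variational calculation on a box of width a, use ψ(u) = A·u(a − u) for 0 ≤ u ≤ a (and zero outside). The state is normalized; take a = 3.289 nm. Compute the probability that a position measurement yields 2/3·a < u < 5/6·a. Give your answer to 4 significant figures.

P ≈ 0.1744

The probability is P = ∫ |ψ|² du over [2/3·a, 5/6·a].
With A² fixed by ∫|ψ|² = 1, i.e. A² = (a^5/30)^(−1), substitute and integrate.
In terms of t = u/a (A² and the length scale cancel between numerator and denominator), P = [∫_{2/3}^{5/6} t^2·(1 - t)^2 dt] / [∫_{0}^{1} t^2·(1 - t)^2 dt].
Using ∫ t^2·(1 - t)^2 dt = t^3·(6·t^2 - 15·t + 10)/30, the numerator is ≈ 0.00581276 and the denominator is 1/30.
Evaluating gives P = 113/648.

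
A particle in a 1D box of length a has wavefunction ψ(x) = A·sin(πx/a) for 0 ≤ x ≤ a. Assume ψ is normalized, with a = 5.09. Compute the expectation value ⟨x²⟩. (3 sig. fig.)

The expectation value is the |ψ|²-weighted average of x^2: ∫ x^2|ψ|² dx.
Using sin²θ = (1 − cos 2θ)/2, evaluating both integrals, ⟨x²⟩ = -a^2/(2·π^2) + a^2/3.
Putting a = 5.09 gives 7.324.

⟨x^2⟩ ≈ 7.32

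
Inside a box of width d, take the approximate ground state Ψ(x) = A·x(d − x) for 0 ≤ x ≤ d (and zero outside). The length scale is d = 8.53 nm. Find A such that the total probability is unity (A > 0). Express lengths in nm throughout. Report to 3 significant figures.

Require ∫ |Ψ|² dx = 1 over the whole domain.
Expanding the polynomial and integrating term by term, carrying out the integral gives A² · d^5/30.
Hence A² = 1/[d^5/30].
Substituting d = 8.53 gives A² = 0.0006643, so A = 0.02577.

A ≈ 0.0258 nm^(-5/2)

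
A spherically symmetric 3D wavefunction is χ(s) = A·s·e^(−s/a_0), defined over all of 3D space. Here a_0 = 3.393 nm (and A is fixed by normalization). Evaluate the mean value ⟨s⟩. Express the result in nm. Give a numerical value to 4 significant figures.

⟨s⟩ ≈ 8.483 nm

The expectation value is the |χ|²-weighted average of s: ∫ s|χ|² 4πs² ds.
Since the A² factors cancel between numerator and denominator, ⟨s⟩ = 5·a_0/2.
With a_0 = 3.393, ⟨s⟩ = 8.4825.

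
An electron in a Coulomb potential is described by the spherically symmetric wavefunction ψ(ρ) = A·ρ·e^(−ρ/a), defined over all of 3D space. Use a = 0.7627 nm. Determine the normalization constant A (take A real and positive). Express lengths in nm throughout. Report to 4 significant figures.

Require ∫ |ψ|² 4πρ² dρ = 1 over the whole domain.
The integral (without the A² prefactor) comes out to 3·π·a^5.
Setting this equal to 1 gives A² = 1/(3·π·a^5).
Substituting a = 0.7627 gives A² = 0.41111, so A = 0.64118.

A ≈ 0.6412 nm^(-5/2)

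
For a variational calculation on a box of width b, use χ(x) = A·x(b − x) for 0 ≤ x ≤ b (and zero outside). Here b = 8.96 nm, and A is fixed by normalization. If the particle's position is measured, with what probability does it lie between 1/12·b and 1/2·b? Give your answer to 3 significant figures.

P ≈ 0.495

|χ|² is the probability density, so P = ∫_{1/12·b}^{1/2·b} |χ|² dx.
The normalization integral ∫|χ|²dx over the whole domain equals b^5/30·A², and A² cancels in the ratio.
Substituting u = x/b, A² and the length scale cancel in the ratio: P = ∫_{1/12}^{1/2} u^2·(1 - u)^2 du / ∫_{0}^{1} u^2·(1 - u)^2 du.
With ∫ u^2·(1 - u)^2 du = u^3·(6·u^2 - 15·u + 10)/30 + C, the region integral is ≈ 0.016497 and the full one is 1/30.
The result is P = 0.4949.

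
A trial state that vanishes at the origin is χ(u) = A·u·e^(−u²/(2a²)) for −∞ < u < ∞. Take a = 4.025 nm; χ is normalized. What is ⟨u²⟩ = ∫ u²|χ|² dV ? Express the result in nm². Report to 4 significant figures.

The expectation value is the |χ|²-weighted average of u^2: ∫ u^2|χ|² du.
The ratio of the moment integral to the normalization integral gives ⟨u²⟩ = 3·a^2/2.
Putting a = 4.025 gives 24.301.

⟨u^2⟩ ≈ 24.30 nm^2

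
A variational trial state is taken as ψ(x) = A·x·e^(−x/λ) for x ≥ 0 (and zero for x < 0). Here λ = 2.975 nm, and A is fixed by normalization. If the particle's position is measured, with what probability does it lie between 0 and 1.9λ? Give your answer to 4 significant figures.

P ≈ 0.7311

The probability is P = ∫ |ψ|² dx over [0, 1.9λ].
Since A² = 1/(λ^3/4), this is the region integral divided by the full normalization integral.
Substituting u = x/λ, A² and the length scale cancel in the ratio: P = ∫_{0}^{1.9} u^2·e^(-2·u) du / ∫_{0}^{∞} u^2·e^(-2·u) du.
Using ∫ u^2·e^(-2·u) du = -(2·u^2 + 2·u + 1)·e^(-2·u)/4, the numerator is 1/4 - 601·e^(-19/5)/200 and the denominator is 1/4.
Evaluating gives P = 0.73110.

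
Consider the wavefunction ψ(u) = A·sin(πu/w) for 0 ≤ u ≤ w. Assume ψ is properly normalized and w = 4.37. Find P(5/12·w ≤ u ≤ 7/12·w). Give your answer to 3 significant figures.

The probability is P = ∫ |ψ|² du over [5/12·w, 7/12·w].
The normalization integral ∫|ψ|²du over the whole domain equals w/2·A², and A² cancels in the ratio.
Let t = u/w; then A² and the length scale cancel, so P = ∫_{5/12}^{7/12} sin(π·t)^2 dt ÷ ∫_{0}^{1} sin(π·t)^2 dt.
Using ∫ sin(π·t)^2 dt = t/2 - sin(2·π·t)/(4·π), the numerator is 1/(4·π) + 1/12 and the denominator is 1/2.
Taking the ratio, P = (3 + π)/(6·π).

P ≈ 0.326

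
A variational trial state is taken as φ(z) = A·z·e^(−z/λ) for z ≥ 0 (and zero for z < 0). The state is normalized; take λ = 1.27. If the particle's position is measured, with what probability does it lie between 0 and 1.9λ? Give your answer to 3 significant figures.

|φ|² is the probability density, so P = ∫_{0}^{1.9λ} |φ|² dz.
The normalization integral ∫|φ|²dz over the whole domain equals λ^3/4·A², and A² cancels in the ratio.
In terms of u = z/λ (A² and the length scale cancel between numerator and denominator), P = [∫_{0}^{1.9} u^2·e^(-2·u) du] / [∫_{0}^{∞} u^2·e^(-2·u) du].
An antiderivative of u^2·e^(-2·u) is -(2·u^2 + 2·u + 1)·e^(-2·u)/4; evaluating from 0 to 1.9 gives 1/4 - 601·e^(-19/5)/200, while the full integral is 1/4.
Taking the ratio, P = 0.7311.

P ≈ 0.731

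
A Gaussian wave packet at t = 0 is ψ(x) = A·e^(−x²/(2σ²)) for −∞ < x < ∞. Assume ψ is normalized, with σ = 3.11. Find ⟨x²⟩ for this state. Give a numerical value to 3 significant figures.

⟨x²⟩ = ∫ x^2 |ψ|² dx over the full domain.
Evaluating both integrals, ⟨x²⟩ = σ^2/2.
Putting σ = 3.11 gives 4.836.

⟨x^2⟩ ≈ 4.84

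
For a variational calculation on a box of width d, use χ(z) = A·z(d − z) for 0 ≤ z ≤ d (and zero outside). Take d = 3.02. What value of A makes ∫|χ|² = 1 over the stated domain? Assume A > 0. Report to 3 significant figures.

Require ∫ |χ|² dz = 1 over the whole domain.
Expanding the polynomial and integrating term by term, the integral (without the A² prefactor) comes out to d^5/30.
So A² = (d^5/30)^(−1).
Substituting d = 3.02 gives A² = 0.1194, so A = 0.3456.

A ≈ 0.346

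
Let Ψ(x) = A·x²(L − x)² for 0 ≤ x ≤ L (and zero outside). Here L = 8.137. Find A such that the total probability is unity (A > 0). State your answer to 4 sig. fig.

The normalization condition is ∫|Ψ|² dx = 1 from 0 to L.
Carrying out the integral gives A² · L^9/630.
So A² = (L^9/630)^(−1).
Substituting L = 8.137 gives A² = 0.0000040287, so A = 0.0020072.

A ≈ 0.002007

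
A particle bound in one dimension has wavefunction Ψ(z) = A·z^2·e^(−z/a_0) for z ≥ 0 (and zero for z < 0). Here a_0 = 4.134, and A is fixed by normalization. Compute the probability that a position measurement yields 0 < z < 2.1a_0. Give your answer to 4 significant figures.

P ≈ 0.4102

The probability is P = ∫ |Ψ|² dz over [0, 2.1a_0].
With A² fixed by ∫|Ψ|² = 1, i.e. A² = (3·a_0^5/4)^(−1), substitute and integrate.
Substituting u = z/a_0, A² and the length scale cancel in the ratio: P = ∫_{0}^{2.1} u^4·e^(-2·u) du / ∫_{0}^{∞} u^4·e^(-2·u) du.
An antiderivative of u^4·e^(-2·u) is -(u^4/2 + u^3 + 3·u^2/2 + 3·u/2 + 3/4)·e^(-2·u); evaluating from 0 to 2.1 gives ≈ 0.307630, while the full integral is 3/4.
Evaluating gives P = 0.41017.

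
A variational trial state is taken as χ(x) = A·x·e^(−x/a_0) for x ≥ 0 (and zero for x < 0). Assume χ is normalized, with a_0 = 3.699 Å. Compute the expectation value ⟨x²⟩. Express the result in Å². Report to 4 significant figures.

⟨x^2⟩ ≈ 41.05 Å^2

The expectation value is the |χ|²-weighted average of x^2: ∫ x^2|χ|² dx.
Evaluating both integrals, ⟨x²⟩ = 3·a_0^2.
Putting a_0 = 3.699 gives 41.048.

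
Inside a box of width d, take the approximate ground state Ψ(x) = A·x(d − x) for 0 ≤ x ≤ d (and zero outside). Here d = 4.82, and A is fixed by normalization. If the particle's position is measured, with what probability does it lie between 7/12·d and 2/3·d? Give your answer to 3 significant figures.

P ≈ 0.137

The probability is P = ∫ |Ψ|² dx over [7/12·d, 2/3·d].
With A² fixed by ∫|Ψ|² = 1, i.e. A² = (d^5/30)^(−1), substitute and integrate.
Let u = x/d; then A² and the length scale cancel, so P = ∫_{7/12}^{2/3} u^2·(1 - u)^2 du ÷ ∫_{0}^{1} u^2·(1 - u)^2 du.
Using ∫ u^2·(1 - u)^2 du = u^3·(6·u^2 - 15·u + 10)/30, the numerator is ≈ 0.0045581 and the denominator is 1/30.
Evaluating gives P = 0.1367.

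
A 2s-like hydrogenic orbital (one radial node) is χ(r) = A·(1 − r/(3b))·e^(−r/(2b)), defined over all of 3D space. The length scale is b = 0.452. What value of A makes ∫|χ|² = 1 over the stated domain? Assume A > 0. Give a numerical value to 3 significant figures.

Normalization requires ∫|χ|² 4πr² dr = 1, integrated from 0 to ∞.
(Spherical symmetry: dV = 4πr² dr.)
With ∫₀^∞ r^4 e^(−αr) dr = 4!/α^5, the integral (without the A² prefactor) comes out to 8·π·b^3/3.
Substituting b = 0.452 gives A² = 1.293, so A = 1.137.

A ≈ 1.14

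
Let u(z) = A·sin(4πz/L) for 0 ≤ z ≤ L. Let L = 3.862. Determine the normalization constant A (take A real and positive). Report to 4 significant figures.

A ≈ 0.7196

Normalization requires ∫|u|² dz = 1, integrated from 0 to L.
∫|u|² dz = A²·(L/2).
So A² = (L/2)^(−1).
Plugging in L = 3.862 yields A = 0.71963.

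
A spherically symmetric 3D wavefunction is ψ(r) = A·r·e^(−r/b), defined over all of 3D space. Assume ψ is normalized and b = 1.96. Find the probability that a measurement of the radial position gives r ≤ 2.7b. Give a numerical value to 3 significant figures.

Integrate the radial probability density 4πr²|ψ|² over r ≤ 2.7b.
The full normalization integral is A²·[3·π·b^5] = 1, fixing A².
Let u = r/b; then A², 4π and the length scale all cancel, so P = ∫_{0}^{2.7} u^4·e^(-2·u) du ÷ ∫_{0}^{∞} u^4·e^(-2·u) du.
With ∫ u^4·e^(-2·u) du = -(u^4/2 + u^3 + 3·u^2/2 + 3·u/2 + 3/4)·e^(-2·u) + C, the region integral is ≈ 0.47002 and the full one is 3/4.
Taking the ratio yields P = 0.6267.

P ≈ 0.627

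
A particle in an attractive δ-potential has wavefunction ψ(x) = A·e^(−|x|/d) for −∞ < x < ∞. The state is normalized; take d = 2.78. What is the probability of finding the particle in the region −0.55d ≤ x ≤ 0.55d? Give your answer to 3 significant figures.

|ψ|² is the probability density, so P = ∫_{−0.55d}^{0.55d} |ψ|² dx.
With A² fixed by ∫|ψ|² = 1, i.e. A² = (d)^(−1), substitute and integrate.
By symmetry take twice the x ≥ 0 contribution in numerator and denominator; the 2's cancel. Let u = x/d; then A² and the length scale cancel, so P = ∫_{0}^{0.55} e^(-2·u) du ÷ ∫_{0}^{∞} e^(-2·u) du.
With ∫ e^(-2·u) du = -e^(-2·u)/2 + C, the region integral is 1/2 - e^(-11/10)/2 and the full one is 1/2.
The result is P = 0.6671.

P ≈ 0.667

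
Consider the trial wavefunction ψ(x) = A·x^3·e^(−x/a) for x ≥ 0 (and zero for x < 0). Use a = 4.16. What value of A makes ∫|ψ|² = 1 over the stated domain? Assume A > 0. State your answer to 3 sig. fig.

Normalization requires ∫|ψ|² dx = 1, integrated from 0 to ∞.
∫|ψ|² dx = A²·(45·a^7/8).
Hence A² = 1/[45·a^7/8].
Substituting a = 4.16 gives A² = 0.000008246, so A = 0.002872.

A ≈ 0.00287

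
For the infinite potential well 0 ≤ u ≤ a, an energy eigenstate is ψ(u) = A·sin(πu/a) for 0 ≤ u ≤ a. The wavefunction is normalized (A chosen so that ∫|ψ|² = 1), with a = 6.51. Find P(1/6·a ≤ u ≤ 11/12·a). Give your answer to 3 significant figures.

P ≈ 0.967

|ψ|² is the probability density, so P = ∫_{1/6·a}^{11/12·a} |ψ|² du.
With A² fixed by ∫|ψ|² = 1, i.e. A² = (a/2)^(−1), substitute and integrate.
In terms of t = u/a (A² and the length scale cancel between numerator and denominator), P = [∫_{1/6}^{11/12} sin(π·t)^2 dt] / [∫_{0}^{1} sin(π·t)^2 dt].
An antiderivative of sin(π·t)^2 is t/2 - sin(2·π·t)/(4·π); evaluating from 1/6 to 11/12 gives 1/(8·π) + √(3)/(8·π) + 3/8, while the full integral is 1/2.
The result is P = (1 + √(3) + 3·π)/(4·π).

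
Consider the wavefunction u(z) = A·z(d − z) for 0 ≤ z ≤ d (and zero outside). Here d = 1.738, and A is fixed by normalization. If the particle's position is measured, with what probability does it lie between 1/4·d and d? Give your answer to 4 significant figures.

|u|² is the probability density, so P = ∫_{1/4·d}^{d} |u|² dz.
The normalization integral ∫|u|²dz over the whole domain equals d^5/30·A², and A² cancels in the ratio.
Let t = z/d; then A² and the length scale cancel, so P = ∫_{1/4}^{1} t^2·(1 - t)^2 dt ÷ ∫_{0}^{1} t^2·(1 - t)^2 dt.
Using ∫ t^2·(1 - t)^2 dt = t^3·(6·t^2 - 15·t + 10)/30, the numerator is 153/5120 and the denominator is 1/30.
Taking the ratio, P = 459/512.

P ≈ 0.8965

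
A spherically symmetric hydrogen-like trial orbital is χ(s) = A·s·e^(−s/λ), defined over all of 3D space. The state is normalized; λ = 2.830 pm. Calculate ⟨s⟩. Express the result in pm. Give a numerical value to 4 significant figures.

The expectation value is the |χ|²-weighted average of s: ∫ s|χ|² 4πs² ds.
Evaluating both integrals, ⟨s⟩ = 5·λ/2.
With λ = 2.830, ⟨s⟩ = 7.0750.

⟨s⟩ ≈ 7.075 pm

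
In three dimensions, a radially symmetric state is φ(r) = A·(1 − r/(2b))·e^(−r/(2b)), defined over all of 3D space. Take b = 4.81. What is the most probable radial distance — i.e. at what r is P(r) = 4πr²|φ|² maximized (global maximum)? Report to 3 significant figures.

Differentiate P(r) = 4πr²|φ|² with respect to r and set to zero.
This gives r = b·(√(5) + 3).
With b = 4.81, the most probable radial distance is 25.19.

r ≈ 25.2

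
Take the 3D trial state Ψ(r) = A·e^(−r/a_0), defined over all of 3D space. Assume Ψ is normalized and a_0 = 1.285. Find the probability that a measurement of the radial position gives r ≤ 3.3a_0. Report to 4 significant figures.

With dV = 4πr²dr, the probability is ∫|Ψ|² dV over r ≤ 3.3a_0.
A² is fixed by ∫₀^∞ 4πr²|Ψ|² dr = 1, i.e. A² = (π·a_0^3)^(−1).
Substituting u = r/a_0, A², 4π and the length scale all cancel in the ratio: P = ∫_{0}^{3.3} u^2·e^(-2·u) du / ∫_{0}^{∞} u^2·e^(-2·u) du.
An antiderivative of u^2·e^(-2·u) is -(2·u^2 + 2·u + 1)·e^(-2·u)/4; evaluating from 0 to 3.3 gives 1/4 - 1469·e^(-33/5)/200, while the full integral is 1/4.
Taking the ratio yields P = 0.96003.

P ≈ 0.9600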